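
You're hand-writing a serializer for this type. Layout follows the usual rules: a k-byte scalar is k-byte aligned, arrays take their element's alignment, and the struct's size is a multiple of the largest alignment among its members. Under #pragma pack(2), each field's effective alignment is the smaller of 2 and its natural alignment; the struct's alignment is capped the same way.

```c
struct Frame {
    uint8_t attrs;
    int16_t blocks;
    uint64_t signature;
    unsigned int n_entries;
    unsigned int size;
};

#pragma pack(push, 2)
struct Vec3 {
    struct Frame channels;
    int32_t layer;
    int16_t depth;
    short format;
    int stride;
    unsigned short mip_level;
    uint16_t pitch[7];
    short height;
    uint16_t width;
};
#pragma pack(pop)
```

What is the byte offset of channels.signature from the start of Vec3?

Frame: attrs at 0 (size 1, align 1) → ends 1; pad 1 to align 2 for blocks; blocks at 2 (size 2, align 2) → ends 4; pad 4 to align 8 for signature; signature at 8 (size 8, align 8) → ends 16; n_entries at 16 (size 4, align 4) → ends 20; size at 20 (size 4, align 4) → ends 24; total 24 bytes, alignment 8
channels at 0 (size 24, align 2) → ends 24
within Frame: signature at 8
0 + 8 = 8

8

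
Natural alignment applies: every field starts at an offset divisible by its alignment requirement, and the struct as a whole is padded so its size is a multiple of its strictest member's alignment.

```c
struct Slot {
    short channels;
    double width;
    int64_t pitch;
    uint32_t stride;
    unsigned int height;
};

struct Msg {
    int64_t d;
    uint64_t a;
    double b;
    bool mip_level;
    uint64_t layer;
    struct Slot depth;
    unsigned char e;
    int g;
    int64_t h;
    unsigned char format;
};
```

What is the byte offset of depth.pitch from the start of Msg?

Slot: @0: channels [2B, align 2] → 2; +6 pad (align 8); @8: width [8B, align 8] → 16; @16: pitch [8B, align 8] → 24; @24: stride [4B, align 4] → 28; @28: height [4B, align 4] → 32; size 32, align 8
@0: d [8B, align 8] → 8
@8: a [8B, align 8] → 16
@16: b [8B, align 8] → 24
@24: mip_level [1B, align 1] → 25
+7 pad (align 8)
@32: layer [8B, align 8] → 40
@40: depth [32B, align 8] → 72
within Slot: pitch at 16
40 + 16 = 56

56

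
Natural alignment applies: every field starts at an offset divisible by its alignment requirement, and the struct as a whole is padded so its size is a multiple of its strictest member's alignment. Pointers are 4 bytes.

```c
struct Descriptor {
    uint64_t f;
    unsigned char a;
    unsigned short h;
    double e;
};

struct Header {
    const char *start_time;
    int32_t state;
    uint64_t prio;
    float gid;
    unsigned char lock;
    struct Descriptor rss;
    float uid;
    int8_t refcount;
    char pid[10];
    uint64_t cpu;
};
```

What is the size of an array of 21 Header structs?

1512

Descriptor: f at 0 (size 8, align 8) → ends 8; a at 8 (size 1, align 1) → ends 9; pad 1 to align 2 for h; h at 10 (size 2, align 2) → ends 12; pad 4 to align 8 for e; e at 16 (size 8, align 8) → ends 24; total 24 bytes, alignment 8
start_time at 0 (size 4, align 4) → ends 4
state at 4 (size 4, align 4) → ends 8
prio at 8 (size 8, align 8) → ends 16
gid at 16 (size 4, align 4) → ends 20
lock at 20 (size 1, align 1) → ends 21
pad 3 to align 8 for rss
rss at 24 (size 24, align 8) → ends 48
uid at 48 (size 4, align 4) → ends 52
refcount at 52 (size 1, align 1) → ends 53
pid at 53 (size 10, align 1) → ends 63
pad 1 to align 8 for cpu
cpu at 64 (size 8, align 8) → ends 72
total 72 bytes, alignment 8
array of 21: 21 × 72 = 1512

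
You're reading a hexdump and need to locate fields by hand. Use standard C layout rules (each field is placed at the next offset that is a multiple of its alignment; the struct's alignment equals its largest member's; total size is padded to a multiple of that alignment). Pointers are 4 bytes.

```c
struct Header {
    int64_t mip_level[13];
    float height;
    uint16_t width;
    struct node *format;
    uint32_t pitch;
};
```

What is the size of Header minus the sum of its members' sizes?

2

@0: mip_level [104B, align 8] → 104
@104: height [4B, align 4] → 108
@108: width [2B, align 2] → 110
+2 pad (align 4)
@112: format [4B, align 4] → 116
@116: pitch [4B, align 4] → 120
size 120, align 8
data bytes 118, size 120 → padding 2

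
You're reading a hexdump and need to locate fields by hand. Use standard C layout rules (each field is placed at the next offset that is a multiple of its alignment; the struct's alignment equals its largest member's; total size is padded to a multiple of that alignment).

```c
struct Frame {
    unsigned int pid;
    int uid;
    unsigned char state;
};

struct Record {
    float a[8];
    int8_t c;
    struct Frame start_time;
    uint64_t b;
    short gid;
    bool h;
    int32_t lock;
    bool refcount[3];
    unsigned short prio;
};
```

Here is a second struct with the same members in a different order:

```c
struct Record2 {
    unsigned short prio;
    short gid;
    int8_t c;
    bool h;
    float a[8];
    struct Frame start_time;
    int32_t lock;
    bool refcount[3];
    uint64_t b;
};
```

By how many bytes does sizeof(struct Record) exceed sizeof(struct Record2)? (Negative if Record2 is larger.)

0

Frame: pid at 0 (size 4, align 4) → ends 4; uid at 4 (size 4, align 4) → ends 8; state at 8 (size 1, align 1) → ends 9; tail pad 3 to reach multiple of 4; total 12 bytes, alignment 4
a at 0 (size 32, align 4) → ends 32
c at 32 (size 1, align 1) → ends 33
pad 3 to align 4 for start_time
start_time at 36 (size 12, align 4) → ends 48
b at 48 (size 8, align 8) → ends 56
gid at 56 (size 2, align 2) → ends 58
h at 58 (size 1, align 1) → ends 59
pad 1 to align 4 for lock
lock at 60 (size 4, align 4) → ends 64
refcount at 64 (size 3, align 1) → ends 67
pad 1 to align 2 for prio
prio at 68 (size 2, align 2) → ends 70
tail pad 2 to reach multiple of 8
total 72 bytes, alignment 8
— Record2 —
prio at 0 (size 2, align 2) → ends 2
gid at 2 (size 2, align 2) → ends 4
c at 4 (size 1, align 1) → ends 5
h at 5 (size 1, align 1) → ends 6
pad 2 to align 4 for a
a at 8 (size 32, align 4) → ends 40
start_time at 40 (size 12, align 4) → ends 52
lock at 52 (size 4, align 4) → ends 56
refcount at 56 (size 3, align 1) → ends 59
pad 5 to align 8 for b
b at 64 (size 8, align 8) → ends 72
total 72 bytes, alignment 8
72 − 72 = 0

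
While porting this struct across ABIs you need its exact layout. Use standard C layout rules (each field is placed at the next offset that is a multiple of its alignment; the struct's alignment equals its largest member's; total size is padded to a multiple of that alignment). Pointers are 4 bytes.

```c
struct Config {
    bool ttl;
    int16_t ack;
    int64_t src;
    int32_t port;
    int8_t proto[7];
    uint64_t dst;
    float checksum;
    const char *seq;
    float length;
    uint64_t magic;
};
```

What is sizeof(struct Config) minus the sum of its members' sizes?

14

@0: ttl [1B, align 1] → 1
+1 pad (align 2)
@2: ack [2B, align 2] → 4
+4 pad (align 8)
@8: src [8B, align 8] → 16
@16: port [4B, align 4] → 20
@20: proto [7B, align 1] → 27
+5 pad (align 8)
@32: dst [8B, align 8] → 40
@40: checksum [4B, align 4] → 44
@44: seq [4B, align 4] → 48
@48: length [4B, align 4] → 52
+4 pad (align 8)
@56: magic [8B, align 8] → 64
size 64, align 8
data bytes 50, size 64 → padding 14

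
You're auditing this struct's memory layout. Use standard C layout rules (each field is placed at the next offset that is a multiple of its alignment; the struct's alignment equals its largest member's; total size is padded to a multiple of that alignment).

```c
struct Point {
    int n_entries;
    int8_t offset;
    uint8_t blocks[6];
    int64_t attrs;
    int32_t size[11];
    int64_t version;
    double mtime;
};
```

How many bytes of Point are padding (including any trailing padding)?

n_entries at 0 (size 4, align 4) → ends 4
offset at 4 (size 1, align 1) → ends 5
blocks at 5 (size 6, align 1) → ends 11
pad 5 to align 8 for attrs
attrs at 16 (size 8, align 8) → ends 24
size at 24 (size 44, align 4) → ends 68
pad 4 to align 8 for version
version at 72 (size 8, align 8) → ends 80
mtime at 80 (size 8, align 8) → ends 88
total 88 bytes, alignment 8
data bytes 79, size 88 → padding 9

9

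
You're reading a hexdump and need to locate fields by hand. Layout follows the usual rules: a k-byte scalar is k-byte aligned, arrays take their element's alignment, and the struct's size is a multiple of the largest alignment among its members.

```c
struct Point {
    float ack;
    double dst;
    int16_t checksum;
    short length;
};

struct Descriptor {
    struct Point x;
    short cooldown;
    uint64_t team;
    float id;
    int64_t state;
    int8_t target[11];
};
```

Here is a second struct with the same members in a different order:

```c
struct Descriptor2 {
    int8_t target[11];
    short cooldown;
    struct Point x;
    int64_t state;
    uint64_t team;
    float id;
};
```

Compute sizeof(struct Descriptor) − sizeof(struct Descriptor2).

Point: 0..4  ack  (4B, 4-aligned); 4..8  -- padding (4B); 8..16  dst  (8B, 8-aligned); 16..18  checksum  (2B, 2-aligned); 18..20  length  (2B, 2-aligned); 20..24  -- tail padding (4B); sizeof = 24, alignof = 8
0..24  x  (24B, 8-aligned)
24..26  cooldown  (2B, 2-aligned)
26..32  -- padding (6B)
32..40  team  (8B, 8-aligned)
40..44  id  (4B, 4-aligned)
44..48  -- padding (4B)
48..56  state  (8B, 8-aligned)
56..67  target  (11B, 1-aligned)
67..72  -- tail padding (5B)
sizeof = 72, alignof = 8
— Descriptor2 —
0..11  target  (11B, 1-aligned)
11..12  -- padding (1B)
12..14  cooldown  (2B, 2-aligned)
14..16  -- padding (2B)
16..40  x  (24B, 8-aligned)
40..48  state  (8B, 8-aligned)
48..56  team  (8B, 8-aligned)
56..60  id  (4B, 4-aligned)
60..64  -- tail padding (4B)
sizeof = 64, alignof = 8
72 − 64 = 8

8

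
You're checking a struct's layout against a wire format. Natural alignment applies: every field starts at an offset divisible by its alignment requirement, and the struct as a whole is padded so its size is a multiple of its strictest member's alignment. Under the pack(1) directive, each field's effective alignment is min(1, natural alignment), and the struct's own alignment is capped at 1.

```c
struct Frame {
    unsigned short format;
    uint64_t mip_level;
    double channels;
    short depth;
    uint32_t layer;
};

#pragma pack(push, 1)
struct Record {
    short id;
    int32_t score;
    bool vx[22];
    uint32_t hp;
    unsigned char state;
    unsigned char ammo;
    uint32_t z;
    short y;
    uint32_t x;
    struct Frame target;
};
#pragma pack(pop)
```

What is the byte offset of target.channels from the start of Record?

60

Frame: format at 0 (size 2, align 2) → ends 2; pad 6 to align 8 for mip_level; mip_level at 8 (size 8, align 8) → ends 16; channels at 16 (size 8, align 8) → ends 24; depth at 24 (size 2, align 2) → ends 26; pad 2 to align 4 for layer; layer at 28 (size 4, align 4) → ends 32; total 32 bytes, alignment 8
id at 0 (size 2, align 1) → ends 2
score at 2 (size 4, align 1) → ends 6
vx at 6 (size 22, align 1) → ends 28
hp at 28 (size 4, align 1) → ends 32
state at 32 (size 1, align 1) → ends 33
ammo at 33 (size 1, align 1) → ends 34
z at 34 (size 4, align 1) → ends 38
y at 38 (size 2, align 1) → ends 40
x at 40 (size 4, align 1) → ends 44
target at 44 (size 32, align 1) → ends 76
within Frame: channels at 16
44 + 16 = 60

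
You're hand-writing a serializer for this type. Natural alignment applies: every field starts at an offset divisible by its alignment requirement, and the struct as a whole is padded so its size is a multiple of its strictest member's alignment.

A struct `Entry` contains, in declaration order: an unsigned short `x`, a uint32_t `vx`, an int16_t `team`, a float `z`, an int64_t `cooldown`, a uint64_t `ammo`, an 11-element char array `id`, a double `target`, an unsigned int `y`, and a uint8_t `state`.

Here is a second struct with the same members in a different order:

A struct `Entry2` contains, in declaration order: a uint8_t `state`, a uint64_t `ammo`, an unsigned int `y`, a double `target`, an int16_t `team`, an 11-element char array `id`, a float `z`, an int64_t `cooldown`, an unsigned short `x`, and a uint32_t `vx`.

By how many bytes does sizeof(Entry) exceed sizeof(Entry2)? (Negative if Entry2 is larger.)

-8

x at 0 (size 2, align 2) → ends 2
pad 2 to align 4 for vx
vx at 4 (size 4, align 4) → ends 8
team at 8 (size 2, align 2) → ends 10
pad 2 to align 4 for z
z at 12 (size 4, align 4) → ends 16
cooldown at 16 (size 8, align 8) → ends 24
ammo at 24 (size 8, align 8) → ends 32
id at 32 (size 11, align 1) → ends 43
pad 5 to align 8 for target
target at 48 (size 8, align 8) → ends 56
y at 56 (size 4, align 4) → ends 60
state at 60 (size 1, align 1) → ends 61
tail pad 3 to reach multiple of 8
total 64 bytes, alignment 8
— Entry2 —
state at 0 (size 1, align 1) → ends 1
pad 7 to align 8 for ammo
ammo at 8 (size 8, align 8) → ends 16
y at 16 (size 4, align 4) → ends 20
pad 4 to align 8 for target
target at 24 (size 8, align 8) → ends 32
team at 32 (size 2, align 2) → ends 34
id at 34 (size 11, align 1) → ends 45
pad 3 to align 4 for z
z at 48 (size 4, align 4) → ends 52
pad 4 to align 8 for cooldown
cooldown at 56 (size 8, align 8) → ends 64
x at 64 (size 2, align 2) → ends 66
pad 2 to align 4 for vx
vx at 68 (size 4, align 4) → ends 72
total 72 bytes, alignment 8
64 − 72 = -8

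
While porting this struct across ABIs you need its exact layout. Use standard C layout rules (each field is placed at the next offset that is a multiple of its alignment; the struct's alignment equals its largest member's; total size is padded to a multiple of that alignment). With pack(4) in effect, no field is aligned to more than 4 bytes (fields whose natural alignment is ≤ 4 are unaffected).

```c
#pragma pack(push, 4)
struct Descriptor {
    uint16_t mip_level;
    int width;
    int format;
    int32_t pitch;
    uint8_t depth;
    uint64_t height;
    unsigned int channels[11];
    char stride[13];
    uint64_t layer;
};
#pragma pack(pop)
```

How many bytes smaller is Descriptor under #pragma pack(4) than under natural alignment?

8

natural layout:
  0..2  mip_level  (2B, 2-aligned)
  2..4  -- padding (2B)
  4..8  width  (4B, 4-aligned)
  8..12  format  (4B, 4-aligned)
  12..16  pitch  (4B, 4-aligned)
  16..17  depth  (1B, 1-aligned)
  17..24  -- padding (7B)
  24..32  height  (8B, 8-aligned)
  32..76  channels  (44B, 4-aligned)
  76..89  stride  (13B, 1-aligned)
  89..96  -- padding (7B)
  96..104  layer  (8B, 8-aligned)
  sizeof = 104, alignof = 8
packed(4) layout:
  0..2  mip_level  (2B, 2-aligned)
  2..4  -- padding (2B)
  4..8  width  (4B, 4-aligned)
  8..12  format  (4B, 4-aligned)
  12..16  pitch  (4B, 4-aligned)
  16..17  depth  (1B, 1-aligned)
  17..20  -- padding (3B)
  20..28  height  (8B, 4-aligned)
  28..72  channels  (44B, 4-aligned)
  72..85  stride  (13B, 1-aligned)
  85..88  -- padding (3B)
  88..96  layer  (8B, 4-aligned)
  sizeof = 96, alignof = 4
104 − 96 = 8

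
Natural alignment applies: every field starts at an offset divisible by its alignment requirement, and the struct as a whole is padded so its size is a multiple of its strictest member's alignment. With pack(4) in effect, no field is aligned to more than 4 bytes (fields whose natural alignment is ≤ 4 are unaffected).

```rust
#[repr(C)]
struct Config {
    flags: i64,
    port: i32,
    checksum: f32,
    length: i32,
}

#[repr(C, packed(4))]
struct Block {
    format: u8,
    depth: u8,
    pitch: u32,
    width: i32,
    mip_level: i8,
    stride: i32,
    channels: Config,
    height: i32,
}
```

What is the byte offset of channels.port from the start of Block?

Config: @0: flags [8B, align 8] → 8; @8: port [4B, align 4] → 12; @12: checksum [4B, align 4] → 16; @16: length [4B, align 4] → 20; +4 tail pad (align 8); size 24, align 8
@0: format [1B, align 1] → 1
@1: depth [1B, align 1] → 2
+2 pad (align 4)
@4: pitch [4B, align 4] → 8
@8: width [4B, align 4] → 12
@12: mip_level [1B, align 1] → 13
+3 pad (align 4)
@16: stride [4B, align 4] → 20
@20: channels [24B, align 4] → 44
within Config: port at 8
20 + 8 = 28

28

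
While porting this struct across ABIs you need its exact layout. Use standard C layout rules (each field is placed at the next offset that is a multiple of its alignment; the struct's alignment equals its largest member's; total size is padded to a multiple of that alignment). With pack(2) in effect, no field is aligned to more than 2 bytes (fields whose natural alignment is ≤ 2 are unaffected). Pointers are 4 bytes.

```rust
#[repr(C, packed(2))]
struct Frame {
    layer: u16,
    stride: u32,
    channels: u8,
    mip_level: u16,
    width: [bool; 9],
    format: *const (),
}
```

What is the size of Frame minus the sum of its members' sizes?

layer at 0 (size 2, align 2) → ends 2
stride at 2 (size 4, align 2) → ends 6
channels at 6 (size 1, align 1) → ends 7
pad 1 to align 2 for mip_level
mip_level at 8 (size 2, align 2) → ends 10
width at 10 (size 9, align 1) → ends 19
pad 1 to align 2 for format
format at 20 (size 4, align 2) → ends 24
total 24 bytes, alignment 2
data bytes 22, size 24 → padding 2

2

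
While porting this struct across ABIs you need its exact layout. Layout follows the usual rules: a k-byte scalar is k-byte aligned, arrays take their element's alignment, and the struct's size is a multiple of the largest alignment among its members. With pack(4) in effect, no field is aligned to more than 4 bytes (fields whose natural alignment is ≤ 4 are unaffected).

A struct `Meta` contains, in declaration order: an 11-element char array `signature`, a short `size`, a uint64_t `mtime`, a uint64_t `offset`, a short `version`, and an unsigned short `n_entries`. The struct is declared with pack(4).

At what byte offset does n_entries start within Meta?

34

0..11  signature  (11B, 1-aligned)
11..12  -- padding (1B)
12..14  size  (2B, 2-aligned)
14..16  -- padding (2B)
16..24  mtime  (8B, 4-aligned)
24..32  offset  (8B, 4-aligned)
32..34  version  (2B, 2-aligned)
34..36  n_entries  (2B, 2-aligned)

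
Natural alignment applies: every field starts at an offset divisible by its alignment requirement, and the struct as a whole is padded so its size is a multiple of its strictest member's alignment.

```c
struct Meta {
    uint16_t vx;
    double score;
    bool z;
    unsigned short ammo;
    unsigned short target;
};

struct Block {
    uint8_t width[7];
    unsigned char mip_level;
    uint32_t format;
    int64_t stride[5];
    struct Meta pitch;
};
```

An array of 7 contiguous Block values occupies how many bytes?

560

Meta: @0: vx [2B, align 2] → 2; +6 pad (align 8); @8: score [8B, align 8] → 16; @16: z [1B, align 1] → 17; +1 pad (align 2); @18: ammo [2B, align 2] → 20; @20: target [2B, align 2] → 22; +2 tail pad (align 8); size 24, align 8
@0: width [7B, align 1] → 7
@7: mip_level [1B, align 1] → 8
@8: format [4B, align 4] → 12
+4 pad (align 8)
@16: stride [40B, align 8] → 56
@56: pitch [24B, align 8] → 80
size 80, align 8
array of 7: 7 × 80 = 560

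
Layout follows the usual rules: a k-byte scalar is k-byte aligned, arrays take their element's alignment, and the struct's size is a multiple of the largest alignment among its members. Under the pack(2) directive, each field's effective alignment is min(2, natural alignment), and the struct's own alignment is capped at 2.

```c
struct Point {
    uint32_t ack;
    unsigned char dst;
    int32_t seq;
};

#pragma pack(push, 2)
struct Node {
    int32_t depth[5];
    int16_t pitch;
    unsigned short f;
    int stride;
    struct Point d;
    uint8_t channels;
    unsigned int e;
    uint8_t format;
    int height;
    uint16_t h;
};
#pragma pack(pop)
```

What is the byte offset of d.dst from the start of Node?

Point: @0: ack [4B, align 4] → 4; @4: dst [1B, align 1] → 5; +3 pad (align 4); @8: seq [4B, align 4] → 12; size 12, align 4
@0: depth [20B, align 2] → 20
@20: pitch [2B, align 2] → 22
@22: f [2B, align 2] → 24
@24: stride [4B, align 2] → 28
@28: d [12B, align 2] → 40
within Point: dst at 4
28 + 4 = 32

32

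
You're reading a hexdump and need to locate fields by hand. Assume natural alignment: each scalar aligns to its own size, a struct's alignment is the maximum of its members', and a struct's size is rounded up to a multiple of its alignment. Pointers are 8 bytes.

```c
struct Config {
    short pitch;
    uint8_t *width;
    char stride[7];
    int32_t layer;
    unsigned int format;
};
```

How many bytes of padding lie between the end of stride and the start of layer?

@0: pitch [2B, align 2] → 2
+6 pad (align 8)
@8: width [8B, align 8] → 16
@16: stride [7B, align 1] → 23
+1 pad (align 4)
@24: layer [4B, align 4] → 28

1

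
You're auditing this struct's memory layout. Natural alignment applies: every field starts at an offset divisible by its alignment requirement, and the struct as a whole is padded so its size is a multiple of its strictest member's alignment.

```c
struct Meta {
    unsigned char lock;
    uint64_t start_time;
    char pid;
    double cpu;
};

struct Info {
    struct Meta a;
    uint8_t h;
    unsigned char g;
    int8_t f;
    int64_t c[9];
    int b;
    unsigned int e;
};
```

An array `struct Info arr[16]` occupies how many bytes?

1920

Meta: lock at 0 (size 1, align 1) → ends 1; pad 7 to align 8 for start_time; start_time at 8 (size 8, align 8) → ends 16; pid at 16 (size 1, align 1) → ends 17; pad 7 to align 8 for cpu; cpu at 24 (size 8, align 8) → ends 32; total 32 bytes, alignment 8
a at 0 (size 32, align 8) → ends 32
h at 32 (size 1, align 1) → ends 33
g at 33 (size 1, align 1) → ends 34
f at 34 (size 1, align 1) → ends 35
pad 5 to align 8 for c
c at 40 (size 72, align 8) → ends 112
b at 112 (size 4, align 4) → ends 116
e at 116 (size 4, align 4) → ends 120
total 120 bytes, alignment 8
array of 16: 16 × 120 = 1920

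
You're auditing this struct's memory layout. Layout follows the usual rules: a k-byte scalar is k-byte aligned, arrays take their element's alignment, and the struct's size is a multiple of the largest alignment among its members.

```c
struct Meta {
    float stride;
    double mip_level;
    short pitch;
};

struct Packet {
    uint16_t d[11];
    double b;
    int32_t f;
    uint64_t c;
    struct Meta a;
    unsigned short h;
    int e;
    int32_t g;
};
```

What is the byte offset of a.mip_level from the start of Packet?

Meta: @0: stride [4B, align 4] → 4; +4 pad (align 8); @8: mip_level [8B, align 8] → 16; @16: pitch [2B, align 2] → 18; +6 tail pad (align 8); size 24, align 8
@0: d [22B, align 2] → 22
+2 pad (align 8)
@24: b [8B, align 8] → 32
@32: f [4B, align 4] → 36
+4 pad (align 8)
@40: c [8B, align 8] → 48
@48: a [24B, align 8] → 72
within Meta: mip_level at 8
48 + 8 = 56

56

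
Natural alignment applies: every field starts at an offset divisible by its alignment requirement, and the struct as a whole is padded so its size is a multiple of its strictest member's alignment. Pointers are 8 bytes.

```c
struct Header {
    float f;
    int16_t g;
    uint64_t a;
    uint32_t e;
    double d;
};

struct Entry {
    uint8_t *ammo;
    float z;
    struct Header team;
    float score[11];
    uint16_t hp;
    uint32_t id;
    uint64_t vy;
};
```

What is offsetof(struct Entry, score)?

Header: 0..4  f  (4B, 4-aligned); 4..6  g  (2B, 2-aligned); 6..8  -- padding (2B); 8..16  a  (8B, 8-aligned); 16..20  e  (4B, 4-aligned); 20..24  -- padding (4B); 24..32  d  (8B, 8-aligned); sizeof = 32, alignof = 8
0..8  ammo  (8B, 8-aligned)
8..12  z  (4B, 4-aligned)
12..16  -- padding (4B)
16..48  team  (32B, 8-aligned)
48..92  score  (44B, 4-aligned)

48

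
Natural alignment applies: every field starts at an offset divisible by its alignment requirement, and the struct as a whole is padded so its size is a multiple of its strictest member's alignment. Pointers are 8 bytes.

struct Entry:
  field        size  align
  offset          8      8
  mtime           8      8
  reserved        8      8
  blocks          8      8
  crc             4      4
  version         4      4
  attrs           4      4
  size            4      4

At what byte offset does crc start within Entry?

32

offset at 0 (size 8, align 8) → ends 8
mtime at 8 (size 8, align 8) → ends 16
reserved at 16 (size 8, align 8) → ends 24
blocks at 24 (size 8, align 8) → ends 32
crc at 32 (size 4, align 4) → ends 36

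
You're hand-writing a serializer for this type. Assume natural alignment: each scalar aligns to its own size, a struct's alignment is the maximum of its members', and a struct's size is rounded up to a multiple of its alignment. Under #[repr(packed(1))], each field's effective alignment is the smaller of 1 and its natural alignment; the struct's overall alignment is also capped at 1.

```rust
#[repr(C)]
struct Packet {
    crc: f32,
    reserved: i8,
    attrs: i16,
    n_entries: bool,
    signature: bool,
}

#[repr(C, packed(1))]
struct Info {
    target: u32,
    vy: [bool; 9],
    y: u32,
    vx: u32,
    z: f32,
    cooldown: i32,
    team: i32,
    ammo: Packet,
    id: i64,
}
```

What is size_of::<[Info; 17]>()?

Packet: 0..4  crc  (4B, 4-aligned); 4..5  reserved  (1B, 1-aligned); 5..6  -- padding (1B); 6..8  attrs  (2B, 2-aligned); 8..9  n_entries  (1B, 1-aligned); 9..10  signature  (1B, 1-aligned); 10..12  -- tail padding (2B); sizeof = 12, alignof = 4
0..4  target  (4B, 1-aligned)
4..13  vy  (9B, 1-aligned)
13..17  y  (4B, 1-aligned)
17..21  vx  (4B, 1-aligned)
21..25  z  (4B, 1-aligned)
25..29  cooldown  (4B, 1-aligned)
29..33  team  (4B, 1-aligned)
33..45  ammo  (12B, 1-aligned)
45..53  id  (8B, 1-aligned)
sizeof = 53, alignof = 1
array of 17: 17 × 53 = 901

901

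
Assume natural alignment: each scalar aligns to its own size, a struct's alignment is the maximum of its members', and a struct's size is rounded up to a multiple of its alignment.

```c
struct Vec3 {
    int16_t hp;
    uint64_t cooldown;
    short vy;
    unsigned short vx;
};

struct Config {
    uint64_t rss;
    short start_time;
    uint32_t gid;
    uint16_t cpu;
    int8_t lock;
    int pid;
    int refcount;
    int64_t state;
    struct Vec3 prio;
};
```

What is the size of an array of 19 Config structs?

1216

Vec3: hp at 0 (size 2, align 2) → ends 2; pad 6 to align 8 for cooldown; cooldown at 8 (size 8, align 8) → ends 16; vy at 16 (size 2, align 2) → ends 18; vx at 18 (size 2, align 2) → ends 20; tail pad 4 to reach multiple of 8; total 24 bytes, alignment 8
rss at 0 (size 8, align 8) → ends 8
start_time at 8 (size 2, align 2) → ends 10
pad 2 to align 4 for gid
gid at 12 (size 4, align 4) → ends 16
cpu at 16 (size 2, align 2) → ends 18
lock at 18 (size 1, align 1) → ends 19
pad 1 to align 4 for pid
pid at 20 (size 4, align 4) → ends 24
refcount at 24 (size 4, align 4) → ends 28
pad 4 to align 8 for state
state at 32 (size 8, align 8) → ends 40
prio at 40 (size 24, align 8) → ends 64
total 64 bytes, alignment 8
array of 19: 19 × 64 = 1216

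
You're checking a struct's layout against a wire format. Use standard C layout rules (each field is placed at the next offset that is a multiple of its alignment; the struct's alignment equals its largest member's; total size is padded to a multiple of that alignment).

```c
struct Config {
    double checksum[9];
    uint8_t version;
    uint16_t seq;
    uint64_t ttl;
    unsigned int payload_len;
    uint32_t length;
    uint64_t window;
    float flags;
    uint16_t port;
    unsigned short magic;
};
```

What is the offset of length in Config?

checksum at 0 (size 72, align 8) → ends 72
version at 72 (size 1, align 1) → ends 73
pad 1 to align 2 for seq
seq at 74 (size 2, align 2) → ends 76
pad 4 to align 8 for ttl
ttl at 80 (size 8, align 8) → ends 88
payload_len at 88 (size 4, align 4) → ends 92
length at 92 (size 4, align 4) → ends 96

92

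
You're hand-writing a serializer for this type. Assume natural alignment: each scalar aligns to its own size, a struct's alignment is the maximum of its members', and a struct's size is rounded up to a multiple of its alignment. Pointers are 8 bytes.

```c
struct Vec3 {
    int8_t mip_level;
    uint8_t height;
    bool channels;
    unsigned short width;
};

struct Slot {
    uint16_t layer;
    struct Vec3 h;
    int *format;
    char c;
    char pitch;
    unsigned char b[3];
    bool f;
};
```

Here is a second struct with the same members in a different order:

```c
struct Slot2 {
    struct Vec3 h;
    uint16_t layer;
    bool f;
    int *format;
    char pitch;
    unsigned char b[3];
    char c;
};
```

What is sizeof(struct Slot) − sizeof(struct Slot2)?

-8

Vec3: 0..1  mip_level  (1B, 1-aligned); 1..2  height  (1B, 1-aligned); 2..3  channels  (1B, 1-aligned); 3..4  -- padding (1B); 4..6  width  (2B, 2-aligned); sizeof = 6, alignof = 2
0..2  layer  (2B, 2-aligned)
2..8  h  (6B, 2-aligned)
8..16  format  (8B, 8-aligned)
16..17  c  (1B, 1-aligned)
17..18  pitch  (1B, 1-aligned)
18..21  b  (3B, 1-aligned)
21..22  f  (1B, 1-aligned)
22..24  -- tail padding (2B)
sizeof = 24, alignof = 8
— Slot2 —
0..6  h  (6B, 2-aligned)
6..8  layer  (2B, 2-aligned)
8..9  f  (1B, 1-aligned)
9..16  -- padding (7B)
16..24  format  (8B, 8-aligned)
24..25  pitch  (1B, 1-aligned)
25..28  b  (3B, 1-aligned)
28..29  c  (1B, 1-aligned)
29..32  -- tail padding (3B)
sizeof = 32, alignof = 8
24 − 32 = -8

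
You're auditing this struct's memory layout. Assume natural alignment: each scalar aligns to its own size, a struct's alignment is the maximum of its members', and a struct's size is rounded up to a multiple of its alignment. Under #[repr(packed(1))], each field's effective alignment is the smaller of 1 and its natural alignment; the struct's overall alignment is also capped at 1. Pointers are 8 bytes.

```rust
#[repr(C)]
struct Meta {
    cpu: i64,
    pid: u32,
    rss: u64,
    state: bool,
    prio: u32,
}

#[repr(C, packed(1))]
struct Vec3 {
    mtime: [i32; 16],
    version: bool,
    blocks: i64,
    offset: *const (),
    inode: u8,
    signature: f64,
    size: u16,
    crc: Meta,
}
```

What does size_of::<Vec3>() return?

Meta: 0..8  cpu  (8B, 8-aligned); 8..12  pid  (4B, 4-aligned); 12..16  -- padding (4B); 16..24  rss  (8B, 8-aligned); 24..25  state  (1B, 1-aligned); 25..28  -- padding (3B); 28..32  prio  (4B, 4-aligned); sizeof = 32, alignof = 8
0..64  mtime  (64B, 1-aligned)
64..65  version  (1B, 1-aligned)
65..73  blocks  (8B, 1-aligned)
73..81  offset  (8B, 1-aligned)
81..82  inode  (1B, 1-aligned)
82..90  signature  (8B, 1-aligned)
90..92  size  (2B, 1-aligned)
92..124  crc  (32B, 1-aligned)
sizeof = 124, alignof = 1

124 bytes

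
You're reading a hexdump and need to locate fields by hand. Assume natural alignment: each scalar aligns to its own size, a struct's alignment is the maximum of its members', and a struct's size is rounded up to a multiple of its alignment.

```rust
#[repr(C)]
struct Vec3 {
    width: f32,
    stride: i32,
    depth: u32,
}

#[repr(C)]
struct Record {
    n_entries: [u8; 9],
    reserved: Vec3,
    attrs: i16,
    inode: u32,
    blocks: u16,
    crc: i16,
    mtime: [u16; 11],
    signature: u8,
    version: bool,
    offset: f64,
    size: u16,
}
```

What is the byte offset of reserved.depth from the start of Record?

Vec3: 0..4  width  (4B, 4-aligned); 4..8  stride  (4B, 4-aligned); 8..12  depth  (4B, 4-aligned); sizeof = 12, alignof = 4
0..9  n_entries  (9B, 1-aligned)
9..12  -- padding (3B)
12..24  reserved  (12B, 4-aligned)
within Vec3: depth at 8
12 + 8 = 20

20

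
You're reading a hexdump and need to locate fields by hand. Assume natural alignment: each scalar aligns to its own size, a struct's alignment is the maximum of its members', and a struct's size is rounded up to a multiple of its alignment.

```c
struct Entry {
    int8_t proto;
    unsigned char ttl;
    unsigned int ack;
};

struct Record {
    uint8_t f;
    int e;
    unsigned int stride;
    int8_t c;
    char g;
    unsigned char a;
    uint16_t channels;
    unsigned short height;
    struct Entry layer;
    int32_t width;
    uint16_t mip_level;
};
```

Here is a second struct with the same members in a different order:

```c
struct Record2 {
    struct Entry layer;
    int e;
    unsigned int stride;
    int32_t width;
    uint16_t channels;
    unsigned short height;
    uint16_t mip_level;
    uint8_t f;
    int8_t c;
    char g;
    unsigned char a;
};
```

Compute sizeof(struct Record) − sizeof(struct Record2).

4

Entry: @0: proto [1B, align 1] → 1; @1: ttl [1B, align 1] → 2; +2 pad (align 4); @4: ack [4B, align 4] → 8; size 8, align 4
@0: f [1B, align 1] → 1
+3 pad (align 4)
@4: e [4B, align 4] → 8
@8: stride [4B, align 4] → 12
@12: c [1B, align 1] → 13
@13: g [1B, align 1] → 14
@14: a [1B, align 1] → 15
+1 pad (align 2)
@16: channels [2B, align 2] → 18
@18: height [2B, align 2] → 20
@20: layer [8B, align 4] → 28
@28: width [4B, align 4] → 32
@32: mip_level [2B, align 2] → 34
+2 tail pad (align 4)
size 36, align 4
— Record2 —
@0: layer [8B, align 4] → 8
@8: e [4B, align 4] → 12
@12: stride [4B, align 4] → 16
@16: width [4B, align 4] → 20
@20: channels [2B, align 2] → 22
@22: height [2B, align 2] → 24
@24: mip_level [2B, align 2] → 26
@26: f [1B, align 1] → 27
@27: c [1B, align 1] → 28
@28: g [1B, align 1] → 29
@29: a [1B, align 1] → 30
+2 tail pad (align 4)
size 32, align 4
36 − 32 = 4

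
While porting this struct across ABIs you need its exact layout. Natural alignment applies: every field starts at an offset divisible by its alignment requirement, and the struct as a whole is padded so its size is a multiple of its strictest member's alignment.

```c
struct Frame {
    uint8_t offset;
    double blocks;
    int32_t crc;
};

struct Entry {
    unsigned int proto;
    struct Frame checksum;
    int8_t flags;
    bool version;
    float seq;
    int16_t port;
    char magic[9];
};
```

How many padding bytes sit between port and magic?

Frame: offset at 0 (size 1, align 1) → ends 1; pad 7 to align 8 for blocks; blocks at 8 (size 8, align 8) → ends 16; crc at 16 (size 4, align 4) → ends 20; tail pad 4 to reach multiple of 8; total 24 bytes, alignment 8
proto at 0 (size 4, align 4) → ends 4
pad 4 to align 8 for checksum
checksum at 8 (size 24, align 8) → ends 32
flags at 32 (size 1, align 1) → ends 33
version at 33 (size 1, align 1) → ends 34
pad 2 to align 4 for seq
seq at 36 (size 4, align 4) → ends 40
port at 40 (size 2, align 2) → ends 42
magic at 42 (size 9, align 1) → ends 51

0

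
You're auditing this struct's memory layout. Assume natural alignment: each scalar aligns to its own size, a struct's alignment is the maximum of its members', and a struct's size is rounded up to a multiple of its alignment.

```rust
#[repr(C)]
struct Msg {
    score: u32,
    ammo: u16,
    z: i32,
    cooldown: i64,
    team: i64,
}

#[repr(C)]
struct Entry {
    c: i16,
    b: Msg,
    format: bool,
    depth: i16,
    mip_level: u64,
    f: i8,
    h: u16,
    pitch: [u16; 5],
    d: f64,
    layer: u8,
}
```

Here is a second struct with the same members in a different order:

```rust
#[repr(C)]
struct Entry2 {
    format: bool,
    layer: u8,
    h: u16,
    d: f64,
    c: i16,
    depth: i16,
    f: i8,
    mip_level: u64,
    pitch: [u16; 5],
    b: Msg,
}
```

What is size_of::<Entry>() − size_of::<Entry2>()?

8

Msg: score at 0 (size 4, align 4) → ends 4; ammo at 4 (size 2, align 2) → ends 6; pad 2 to align 4 for z; z at 8 (size 4, align 4) → ends 12; pad 4 to align 8 for cooldown; cooldown at 16 (size 8, align 8) → ends 24; team at 24 (size 8, align 8) → ends 32; total 32 bytes, alignment 8
c at 0 (size 2, align 2) → ends 2
pad 6 to align 8 for b
b at 8 (size 32, align 8) → ends 40
format at 40 (size 1, align 1) → ends 41
pad 1 to align 2 for depth
depth at 42 (size 2, align 2) → ends 44
pad 4 to align 8 for mip_level
mip_level at 48 (size 8, align 8) → ends 56
f at 56 (size 1, align 1) → ends 57
pad 1 to align 2 for h
h at 58 (size 2, align 2) → ends 60
pitch at 60 (size 10, align 2) → ends 70
pad 2 to align 8 for d
d at 72 (size 8, align 8) → ends 80
layer at 80 (size 1, align 1) → ends 81
tail pad 7 to reach multiple of 8
total 88 bytes, alignment 8
— Entry2 —
format at 0 (size 1, align 1) → ends 1
layer at 1 (size 1, align 1) → ends 2
h at 2 (size 2, align 2) → ends 4
pad 4 to align 8 for d
d at 8 (size 8, align 8) → ends 16
c at 16 (size 2, align 2) → ends 18
depth at 18 (size 2, align 2) → ends 20
f at 20 (size 1, align 1) → ends 21
pad 3 to align 8 for mip_level
mip_level at 24 (size 8, align 8) → ends 32
pitch at 32 (size 10, align 2) → ends 42
pad 6 to align 8 for b
b at 48 (size 32, align 8) → ends 80
total 80 bytes, alignment 8
88 − 80 = 8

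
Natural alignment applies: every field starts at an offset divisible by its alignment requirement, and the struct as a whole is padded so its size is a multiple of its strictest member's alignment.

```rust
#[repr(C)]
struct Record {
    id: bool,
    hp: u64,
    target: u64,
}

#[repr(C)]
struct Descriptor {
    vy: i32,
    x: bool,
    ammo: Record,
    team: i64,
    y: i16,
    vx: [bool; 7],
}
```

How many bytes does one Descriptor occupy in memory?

Record: id at 0 (size 1, align 1) → ends 1; pad 7 to align 8 for hp; hp at 8 (size 8, align 8) → ends 16; target at 16 (size 8, align 8) → ends 24; total 24 bytes, alignment 8
vy at 0 (size 4, align 4) → ends 4
x at 4 (size 1, align 1) → ends 5
pad 3 to align 8 for ammo
ammo at 8 (size 24, align 8) → ends 32
team at 32 (size 8, align 8) → ends 40
y at 40 (size 2, align 2) → ends 42
vx at 42 (size 7, align 1) → ends 49
tail pad 7 to reach multiple of 8
total 56 bytes, alignment 8

56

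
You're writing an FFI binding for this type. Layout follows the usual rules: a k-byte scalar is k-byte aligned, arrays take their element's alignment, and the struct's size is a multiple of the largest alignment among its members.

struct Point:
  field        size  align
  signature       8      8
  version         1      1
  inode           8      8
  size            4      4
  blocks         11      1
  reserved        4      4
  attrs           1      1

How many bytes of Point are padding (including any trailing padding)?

@0: signature [8B, align 8] → 8
@8: version [1B, align 1] → 9
+7 pad (align 8)
@16: inode [8B, align 8] → 24
@24: size [4B, align 4] → 28
@28: blocks [11B, align 1] → 39
+1 pad (align 4)
@40: reserved [4B, align 4] → 44
@44: attrs [1B, align 1] → 45
+3 tail pad (align 8)
size 48, align 8
data bytes 37, size 48 → padding 11

11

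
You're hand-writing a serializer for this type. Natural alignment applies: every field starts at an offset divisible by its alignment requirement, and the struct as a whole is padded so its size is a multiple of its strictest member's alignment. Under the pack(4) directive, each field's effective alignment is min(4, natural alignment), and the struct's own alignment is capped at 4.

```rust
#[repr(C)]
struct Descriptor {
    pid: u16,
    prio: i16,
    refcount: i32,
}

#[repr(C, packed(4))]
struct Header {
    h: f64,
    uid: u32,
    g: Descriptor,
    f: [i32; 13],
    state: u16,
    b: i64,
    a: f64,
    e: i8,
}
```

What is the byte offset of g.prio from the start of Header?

14

Descriptor: 0..2  pid  (2B, 2-aligned); 2..4  prio  (2B, 2-aligned); 4..8  refcount  (4B, 4-aligned); sizeof = 8, alignof = 4
0..8  h  (8B, 4-aligned)
8..12  uid  (4B, 4-aligned)
12..20  g  (8B, 4-aligned)
within Descriptor: prio at 2
12 + 2 = 14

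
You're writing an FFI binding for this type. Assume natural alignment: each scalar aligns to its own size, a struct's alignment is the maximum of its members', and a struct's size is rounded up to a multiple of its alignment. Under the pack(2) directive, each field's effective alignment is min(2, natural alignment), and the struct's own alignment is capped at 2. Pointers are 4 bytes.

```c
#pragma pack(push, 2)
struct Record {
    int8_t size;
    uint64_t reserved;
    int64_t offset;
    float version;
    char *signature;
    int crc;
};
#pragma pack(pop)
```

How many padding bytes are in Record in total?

@0: size [1B, align 1] → 1
+1 pad (align 2)
@2: reserved [8B, align 2] → 10
@10: offset [8B, align 2] → 18
@18: version [4B, align 2] → 22
@22: signature [4B, align 2] → 26
@26: crc [4B, align 2] → 30
size 30, align 2
data bytes 29, size 30 → padding 1

1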